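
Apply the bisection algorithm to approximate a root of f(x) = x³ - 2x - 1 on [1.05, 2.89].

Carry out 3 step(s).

f(x) = x³ - 2x - 1
Initial interval: [1.05, 2.89]

Iteration 1:
  c_1 = (1.050000 + 2.890000)/2 = 1.970000
  f(c_1) = f(1.970000) = 2.705373
  f(a) × f(c) < 0, new interval: [1.050000, 1.970000]
Iteration 2:
  c_2 = (1.050000 + 1.970000)/2 = 1.510000
  f(c_2) = f(1.510000) = -0.577049
  f(a) × f(c) ≥ 0, new interval: [1.510000, 1.970000]
Iteration 3:
  c_3 = (1.510000 + 1.970000)/2 = 1.740000
  f(c_3) = f(1.740000) = 0.788024
  f(a) × f(c) < 0, new interval: [1.510000, 1.740000]

After 3 iteration(s), the approximation is c_3 = 1.740000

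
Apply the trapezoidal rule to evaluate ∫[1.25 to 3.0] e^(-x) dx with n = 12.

f(x) = e^(-x)
a = 1.25, b = 3.0, n = 12
h = (b - a)/n = 0.145833

Trapezoidal rule: (h/2)[f(x₀) + 2f(x₁) + 2f(x₂) + ... + f(xₙ)]

x_0 = 1.2500, f(x_0) = 0.286505, coefficient = 1
x_1 = 1.3958, f(x_1) = 0.247627, coefficient = 2
x_2 = 1.5417, f(x_2) = 0.214024, coefficient = 2
x_3 = 1.6875, f(x_3) = 0.184981, coefficient = 2
x_4 = 1.8333, f(x_4) = 0.159880, coefficient = 2
x_5 = 1.9792, f(x_5) = 0.138184, coefficient = 2
x_6 = 2.1250, f(x_6) = 0.119433, coefficient = 2
x_7 = 2.2708, f(x_7) = 0.103226, coefficient = 2
x_8 = 2.4167, f(x_8) = 0.089219, coefficient = 2
x_9 = 2.5625, f(x_9) = 0.077112, coefficient = 2
x_10 = 2.7083, f(x_10) = 0.066648, coefficient = 2
x_11 = 2.8542, f(x_11) = 0.057604, coefficient = 2
x_12 = 3.0000, f(x_12) = 0.049787, coefficient = 1

I ≈ (0.145833/2) × 3.252166 = 0.237137
Exact value: 0.236718
Error: 0.000419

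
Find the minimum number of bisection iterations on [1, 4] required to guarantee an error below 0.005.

We need (b-a)/2^n ≤ 0.005
(4 - 1)/2^n ≤ 0.005
3/2^n ≤ 0.005
2^n ≥ 600
n ≥ log₂(600) = 9.23
n ≥ 10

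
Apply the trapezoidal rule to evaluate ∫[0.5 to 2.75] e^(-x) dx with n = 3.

f(x) = e^(-x)
a = 0.5, b = 2.75, n = 3
h = (b - a)/n = 0.750000

Trapezoidal rule: (h/2)[f(x₀) + 2f(x₁) + 2f(x₂) + ... + f(xₙ)]

x_0 = 0.5000, f(x_0) = 0.606531, coefficient = 1
x_1 = 1.2500, f(x_1) = 0.286505, coefficient = 2
x_2 = 2.0000, f(x_2) = 0.135335, coefficient = 2
x_3 = 2.7500, f(x_3) = 0.063928, coefficient = 1

I ≈ (0.750000/2) × 1.514139 = 0.567802
Exact value: 0.542603
Error: 0.025199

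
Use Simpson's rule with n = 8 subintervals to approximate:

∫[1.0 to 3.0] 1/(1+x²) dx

f(x) = 1/(1+x²)
a = 1.0, b = 3.0, n = 8
h = (b - a)/n = 0.250000

Simpson's rule: (h/3)[f(x₀) + 4f(x₁) + 2f(x₂) + ... + f(xₙ)]

x_0 = 1.0000, f(x_0) = 0.500000, coefficient = 1
x_1 = 1.2500, f(x_1) = 0.390244, coefficient = 4
x_2 = 1.5000, f(x_2) = 0.307692, coefficient = 2
x_3 = 1.7500, f(x_3) = 0.246154, coefficient = 4
x_4 = 2.0000, f(x_4) = 0.200000, coefficient = 2
x_5 = 2.2500, f(x_5) = 0.164948, coefficient = 4
x_6 = 2.5000, f(x_6) = 0.137931, coefficient = 2
x_7 = 2.7500, f(x_7) = 0.116788, coefficient = 4
x_8 = 3.0000, f(x_8) = 0.100000, coefficient = 1

I ≈ (0.250000/3) × 5.563785 = 0.463649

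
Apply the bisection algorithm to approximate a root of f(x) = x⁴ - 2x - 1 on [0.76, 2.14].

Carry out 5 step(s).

f(x) = x⁴ - 2x - 1
Initial interval: [0.76, 2.14]

Iteration 1:
  c_1 = (0.760000 + 2.140000)/2 = 1.450000
  f(c_1) = f(1.450000) = 0.520506
  f(a) × f(c) < 0, new interval: [0.760000, 1.450000]
Iteration 2:
  c_2 = (0.760000 + 1.450000)/2 = 1.105000
  f(c_2) = f(1.105000) = -1.719098
  f(a) × f(c) ≥ 0, new interval: [1.105000, 1.450000]
Iteration 3:
  c_3 = (1.105000 + 1.450000)/2 = 1.277500
  f(c_3) = f(1.277500) = -0.891556
  f(a) × f(c) ≥ 0, new interval: [1.277500, 1.450000]
Iteration 4:
  c_4 = (1.277500 + 1.450000)/2 = 1.363750
  f(c_4) = f(1.363750) = -0.268592
  f(a) × f(c) ≥ 0, new interval: [1.363750, 1.450000]
Iteration 5:
  c_5 = (1.363750 + 1.450000)/2 = 1.406875
  f(c_5) = f(1.406875) = 0.103868
  f(a) × f(c) < 0, new interval: [1.363750, 1.406875]

After 5 iteration(s), the approximation is c_5 = 1.406875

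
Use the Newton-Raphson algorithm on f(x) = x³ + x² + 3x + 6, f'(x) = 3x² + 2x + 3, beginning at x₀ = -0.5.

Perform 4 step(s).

f(x) = x³ + x² + 3x + 6
f'(x) = 3x² + 2x + 3
x₀ = -0.5

Newton-Raphson formula: x_{n+1} = x_n - f(x_n)/f'(x_n)

Iteration 1:
  f(-0.500000) = 4.625000
  f'(-0.500000) = 2.750000
  x_1 = -0.500000 - 4.625000/2.750000 = -2.181818
Iteration 2:
  f(-2.181818) = -6.171300
  f'(-2.181818) = 12.917355
  x_2 = -2.181818 - (-6.171300)/12.917355 = -1.704066
Iteration 3:
  f(-1.704066) = -1.156690
  f'(-1.704066) = 8.303388
  x_3 = -1.704066 - (-1.156690)/8.303388 = -1.564762
Iteration 4:
  f(-1.564762) = -0.077096
  f'(-1.564762) = 7.215918
  x_4 = -1.564762 - (-0.077096)/7.215918 = -1.554078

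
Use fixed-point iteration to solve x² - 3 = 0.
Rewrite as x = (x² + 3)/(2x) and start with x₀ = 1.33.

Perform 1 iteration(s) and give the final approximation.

Equation: x² - 3 = 0
Fixed-point form: x = (x² + 3)/(2x)
x₀ = 1.33

x_1 = g(1.330000) = 1.792820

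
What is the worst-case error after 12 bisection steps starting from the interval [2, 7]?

Bisection error bound: |error| ≤ (b-a)/2^n
|error| ≤ (7 - 2)/2^12 = 5/2^12
|error| ≤ 0.0012207031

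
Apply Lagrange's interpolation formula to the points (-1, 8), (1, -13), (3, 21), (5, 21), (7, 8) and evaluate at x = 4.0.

Lagrange interpolation formula:
P(x) = Σ yᵢ × Lᵢ(x)
where Lᵢ(x) = Π_{j≠i} (x - xⱼ)/(xᵢ - xⱼ)

L_0(4.0) = (4.0 - 1)/(-1 - 1) × (4.0 - 3)/(-1 - 3) × (4.0 - 5)/(-1 - 5) × (4.0 - 7)/(-1 - 7) = 0.023438
L_1(4.0) = (4.0 - (-1))/(1 - (-1)) × (4.0 - 3)/(1 - 3) × (4.0 - 5)/(1 - 5) × (4.0 - 7)/(1 - 7) = -0.156250
L_2(4.0) = (4.0 - (-1))/(3 - (-1)) × (4.0 - 1)/(3 - 1) × (4.0 - 5)/(3 - 5) × (4.0 - 7)/(3 - 7) = 0.703125
L_3(4.0) = (4.0 - (-1))/(5 - (-1)) × (4.0 - 1)/(5 - 1) × (4.0 - 3)/(5 - 3) × (4.0 - 7)/(5 - 7) = 0.468750
L_4(4.0) = (4.0 - (-1))/(7 - (-1)) × (4.0 - 1)/(7 - 1) × (4.0 - 3)/(7 - 3) × (4.0 - 5)/(7 - 5) = -0.039062

P(4.0) = 8×L_0(4.0) + (-13)×L_1(4.0) + 21×L_2(4.0) + 21×L_3(4.0) + 8×L_4(4.0)
P(4.0) = 26.515625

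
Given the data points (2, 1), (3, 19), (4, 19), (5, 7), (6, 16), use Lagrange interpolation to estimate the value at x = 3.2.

Lagrange interpolation formula:
P(x) = Σ yᵢ × Lᵢ(x)
where Lᵢ(x) = Π_{j≠i} (x - xⱼ)/(xᵢ - xⱼ)

L_0(3.2) = (3.2 - 3)/(2 - 3) × (3.2 - 4)/(2 - 4) × (3.2 - 5)/(2 - 5) × (3.2 - 6)/(2 - 6) = -0.033600
L_1(3.2) = (3.2 - 2)/(3 - 2) × (3.2 - 4)/(3 - 4) × (3.2 - 5)/(3 - 5) × (3.2 - 6)/(3 - 6) = 0.806400
L_2(3.2) = (3.2 - 2)/(4 - 2) × (3.2 - 3)/(4 - 3) × (3.2 - 5)/(4 - 5) × (3.2 - 6)/(4 - 6) = 0.302400
L_3(3.2) = (3.2 - 2)/(5 - 2) × (3.2 - 3)/(5 - 3) × (3.2 - 4)/(5 - 4) × (3.2 - 6)/(5 - 6) = -0.089600
L_4(3.2) = (3.2 - 2)/(6 - 2) × (3.2 - 3)/(6 - 3) × (3.2 - 4)/(6 - 4) × (3.2 - 5)/(6 - 5) = 0.014400

P(3.2) = 1×L_0(3.2) + 19×L_1(3.2) + 19×L_2(3.2) + 7×L_3(3.2) + 16×L_4(3.2)
P(3.2) = 20.636800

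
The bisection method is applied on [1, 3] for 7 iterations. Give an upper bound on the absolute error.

Bisection error bound: |error| ≤ (b-a)/2^n
|error| ≤ (3 - 1)/2^7 = 2/2^7
|error| ≤ 0.0156250000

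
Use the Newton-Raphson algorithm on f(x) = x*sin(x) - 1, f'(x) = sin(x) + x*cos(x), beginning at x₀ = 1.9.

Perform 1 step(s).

f(x) = x*sin(x) - 1
f'(x) = sin(x) + x*cos(x)
x₀ = 1.9

Newton-Raphson formula: x_{n+1} = x_n - f(x_n)/f'(x_n)

Iteration 1:
  f(1.900000) = 0.797970
  f'(1.900000) = 0.332050
  x_1 = 1.900000 - 0.797970/0.332050 = -0.503163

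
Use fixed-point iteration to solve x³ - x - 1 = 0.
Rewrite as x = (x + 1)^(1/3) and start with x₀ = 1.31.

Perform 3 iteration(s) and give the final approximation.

Equation: x³ - x - 1 = 0
Fixed-point form: x = (x + 1)^(1/3)
x₀ = 1.31

x_1 = g(1.310000) = 1.321916
x_2 = g(1.321916) = 1.324186
x_3 = g(1.324186) = 1.324617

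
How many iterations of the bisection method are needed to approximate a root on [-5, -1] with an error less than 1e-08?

We need (b-a)/2^n ≤ 1e-08
(-1 - (-5))/2^n ≤ 1e-08
4/2^n ≤ 1e-08
2^n ≥ 400000000
n ≥ log₂(400000000) = 28.58
n ≥ 29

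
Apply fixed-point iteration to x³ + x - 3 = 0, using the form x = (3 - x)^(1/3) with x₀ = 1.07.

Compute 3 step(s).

Equation: x³ + x - 3 = 0
Fixed-point form: x = (3 - x)^(1/3)
x₀ = 1.07

x_1 = g(1.070000) = 1.245047
x_2 = g(1.245047) = 1.206207
x_3 = g(1.206207) = 1.215041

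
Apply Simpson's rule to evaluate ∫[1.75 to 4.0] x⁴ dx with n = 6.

f(x) = x⁴
a = 1.75, b = 4.0, n = 6
h = (b - a)/n = 0.375000

Simpson's rule: (h/3)[f(x₀) + 4f(x₁) + 2f(x₂) + ... + f(xₙ)]

x_0 = 1.7500, f(x_0) = 9.378906, coefficient = 1
x_1 = 2.1250, f(x_1) = 20.390869, coefficient = 4
x_2 = 2.5000, f(x_2) = 39.062500, coefficient = 2
x_3 = 2.8750, f(x_3) = 68.320557, coefficient = 4
x_4 = 3.2500, f(x_4) = 111.566406, coefficient = 2
x_5 = 3.6250, f(x_5) = 172.676025, coefficient = 4
x_6 = 4.0000, f(x_6) = 256.000000, coefficient = 1

I ≈ (0.375000/3) × 1612.186523 = 201.523315
Exact value: 201.517383
Error: 0.005933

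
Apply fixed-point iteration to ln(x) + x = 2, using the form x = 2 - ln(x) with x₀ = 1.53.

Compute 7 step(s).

Equation: ln(x) + x = 2
Fixed-point form: x = 2 - ln(x)
x₀ = 1.53

x_1 = g(1.530000) = 1.574732
x_2 = g(1.574732) = 1.545915
x_3 = g(1.545915) = 1.564384
x_4 = g(1.564384) = 1.552508
x_5 = g(1.552508) = 1.560128
x_6 = g(1.560128) = 1.555232
x_7 = g(1.555232) = 1.558375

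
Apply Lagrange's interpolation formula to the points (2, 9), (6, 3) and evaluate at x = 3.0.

Lagrange interpolation formula:
P(x) = Σ yᵢ × Lᵢ(x)
where Lᵢ(x) = Π_{j≠i} (x - xⱼ)/(xᵢ - xⱼ)

L_0(3.0) = (3.0 - 6)/(2 - 6) = 0.750000
L_1(3.0) = (3.0 - 2)/(6 - 2) = 0.250000

P(3.0) = 9×L_0(3.0) + 3×L_1(3.0)
P(3.0) = 7.500000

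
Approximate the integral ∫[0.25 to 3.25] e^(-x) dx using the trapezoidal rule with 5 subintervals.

f(x) = e^(-x)
a = 0.25, b = 3.25, n = 5
h = (b - a)/n = 0.600000

Trapezoidal rule: (h/2)[f(x₀) + 2f(x₁) + 2f(x₂) + ... + f(xₙ)]

x_0 = 0.2500, f(x_0) = 0.778801, coefficient = 1
x_1 = 0.8500, f(x_1) = 0.427415, coefficient = 2
x_2 = 1.4500, f(x_2) = 0.234570, coefficient = 2
x_3 = 2.0500, f(x_3) = 0.128735, coefficient = 2
x_4 = 2.6500, f(x_4) = 0.070651, coefficient = 2
x_5 = 3.2500, f(x_5) = 0.038774, coefficient = 1

I ≈ (0.600000/2) × 2.540318 = 0.762095
Exact value: 0.740027
Error: 0.022069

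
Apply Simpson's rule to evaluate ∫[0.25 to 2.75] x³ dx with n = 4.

f(x) = x³
a = 0.25, b = 2.75, n = 4
h = (b - a)/n = 0.625000

Simpson's rule: (h/3)[f(x₀) + 4f(x₁) + 2f(x₂) + ... + f(xₙ)]

x_0 = 0.2500, f(x_0) = 0.015625, coefficient = 1
x_1 = 0.8750, f(x_1) = 0.669922, coefficient = 4
x_2 = 1.5000, f(x_2) = 3.375000, coefficient = 2
x_3 = 2.1250, f(x_3) = 9.595703, coefficient = 4
x_4 = 2.7500, f(x_4) = 20.796875, coefficient = 1

I ≈ (0.625000/3) × 68.625000 = 14.296875
Exact value: 14.296875
Error: 0.000000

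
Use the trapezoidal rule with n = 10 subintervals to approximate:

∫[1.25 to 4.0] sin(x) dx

f(x) = sin(x)
a = 1.25, b = 4.0, n = 10
h = (b - a)/n = 0.275000

Trapezoidal rule: (h/2)[f(x₀) + 2f(x₁) + 2f(x₂) + ... + f(xₙ)]

x_0 = 1.2500, f(x_0) = 0.948985, coefficient = 1
x_1 = 1.5250, f(x_1) = 0.998952, coefficient = 2
x_2 = 1.8000, f(x_2) = 0.973848, coefficient = 2
x_3 = 2.0750, f(x_3) = 0.875559, coefficient = 2
x_4 = 2.3500, f(x_4) = 0.711473, coefficient = 2
x_5 = 2.6250, f(x_5) = 0.493920, coefficient = 2
x_6 = 2.9000, f(x_6) = 0.239249, coefficient = 2
x_7 = 3.1750, f(x_7) = -0.033401, coefficient = 2
x_8 = 3.4500, f(x_8) = -0.303542, coefficient = 2
x_9 = 3.7250, f(x_9) = -0.550871, coefficient = 2
x_10 = 4.0000, f(x_10) = -0.756802, coefficient = 1

I ≈ (0.275000/2) × 7.002558 = 0.962852
Exact value: 0.968966
Error: 0.006114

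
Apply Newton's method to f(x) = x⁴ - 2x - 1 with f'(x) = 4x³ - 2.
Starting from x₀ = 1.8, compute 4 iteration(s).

f(x) = x⁴ - 2x - 1
f'(x) = 4x³ - 2
x₀ = 1.8

Newton-Raphson formula: x_{n+1} = x_n - f(x_n)/f'(x_n)

Iteration 1:
  f(1.800000) = 5.897600
  f'(1.800000) = 21.328000
  x_1 = 1.800000 - 5.897600/21.328000 = 1.523481
Iteration 2:
  f(1.523481) = 1.340051
  f'(1.523481) = 12.143960
  x_2 = 1.523481 - 1.340051/12.143960 = 1.413134
Iteration 3:
  f(1.413134) = 0.161530
  f'(1.413134) = 9.287812
  x_3 = 1.413134 - 0.161530/9.287812 = 1.395742
Iteration 4:
  f(1.395742) = 0.003594
  f'(1.395742) = 8.876160
  x_4 = 1.395742 - 0.003594/8.876160 = 1.395337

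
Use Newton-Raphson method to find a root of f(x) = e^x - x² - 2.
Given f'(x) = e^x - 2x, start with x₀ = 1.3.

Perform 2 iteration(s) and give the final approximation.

f(x) = e^x - x² - 2
f'(x) = e^x - 2x
x₀ = 1.3

Newton-Raphson formula: x_{n+1} = x_n - f(x_n)/f'(x_n)

Iteration 1:
  f(1.300000) = -0.020703
  f'(1.300000) = 1.069297
  x_1 = 1.300000 - (-0.020703)/1.069297 = 1.319362
Iteration 2:
  f(1.319362) = 0.000317
  f'(1.319362) = 1.102309
  x_2 = 1.319362 - 0.000317/1.102309 = 1.319074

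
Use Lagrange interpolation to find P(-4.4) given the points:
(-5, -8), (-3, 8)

Lagrange interpolation formula:
P(x) = Σ yᵢ × Lᵢ(x)
where Lᵢ(x) = Π_{j≠i} (x - xⱼ)/(xᵢ - xⱼ)

L_0(-4.4) = (-4.4 - (-3))/(-5 - (-3)) = 0.700000
L_1(-4.4) = (-4.4 - (-5))/(-3 - (-5)) = 0.300000

P(-4.4) = (-8)×L_0(-4.4) + 8×L_1(-4.4)
P(-4.4) = -3.200000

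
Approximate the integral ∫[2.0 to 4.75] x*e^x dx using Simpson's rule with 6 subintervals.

f(x) = x*e^x
a = 2.0, b = 4.75, n = 6
h = (b - a)/n = 0.458333

Simpson's rule: (h/3)[f(x₀) + 4f(x₁) + 2f(x₂) + ... + f(xₙ)]

x_0 = 2.0000, f(x_0) = 14.778112, coefficient = 1
x_1 = 2.4583, f(x_1) = 28.726411, coefficient = 4
x_2 = 2.9167, f(x_2) = 53.898793, coefficient = 2
x_3 = 3.3750, f(x_3) = 98.631958, coefficient = 4
x_4 = 3.8333, f(x_4) = 177.162622, coefficient = 2
x_5 = 4.2917, f(x_5) = 313.670109, coefficient = 4
x_6 = 4.7500, f(x_6) = 549.025352, coefficient = 1

I ≈ (0.458333/3) × 2790.040204 = 426.256142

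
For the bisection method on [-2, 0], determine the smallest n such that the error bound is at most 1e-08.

We need (b-a)/2^n ≤ 1e-08
(0 - (-2))/2^n ≤ 1e-08
2/2^n ≤ 1e-08
2^n ≥ 200000000
n ≥ log₂(200000000) = 27.58
n ≥ 28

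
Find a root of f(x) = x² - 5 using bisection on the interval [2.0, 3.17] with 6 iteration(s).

f(x) = x² - 5
Initial interval: [2.0, 3.17]

Iteration 1:
  c_1 = (2.000000 + 3.170000)/2 = 2.585000
  f(c_1) = f(2.585000) = 1.682225
  f(a) × f(c) < 0, new interval: [2.000000, 2.585000]
Iteration 2:
  c_2 = (2.000000 + 2.585000)/2 = 2.292500
  f(c_2) = f(2.292500) = 0.255556
  f(a) × f(c) < 0, new interval: [2.000000, 2.292500]
Iteration 3:
  c_3 = (2.000000 + 2.292500)/2 = 2.146250
  f(c_3) = f(2.146250) = -0.393611
  f(a) × f(c) ≥ 0, new interval: [2.146250, 2.292500]
Iteration 4:
  c_4 = (2.146250 + 2.292500)/2 = 2.219375
  f(c_4) = f(2.219375) = -0.074375
  f(a) × f(c) ≥ 0, new interval: [2.219375, 2.292500]
Iteration 5:
  c_5 = (2.219375 + 2.292500)/2 = 2.255937
  f(c_5) = f(2.255937) = 0.089254
  f(a) × f(c) < 0, new interval: [2.219375, 2.255937]
Iteration 6:
  c_6 = (2.219375 + 2.255937)/2 = 2.237656
  f(c_6) = f(2.237656) = 0.007105
  f(a) × f(c) < 0, new interval: [2.219375, 2.237656]

After 6 iteration(s), the approximation is c_6 = 2.237656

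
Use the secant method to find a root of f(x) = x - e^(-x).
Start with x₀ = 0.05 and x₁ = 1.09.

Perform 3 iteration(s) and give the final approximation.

f(x) = x - e^(-x)
x₀ = 0.05, x₁ = 1.09

Secant formula: x_{n+1} = x_n - f(x_n)(x_n - x_{n-1})/(f(x_n) - f(x_{n-1}))

Iteration 1:
  f(0.050000) = -0.901229
  f(1.090000) = 0.753784
  x_2 = 1.090000 - 0.753784×(1.090000 - 0.050000)/(0.753784 - (-0.901229))
       = 0.616327
Iteration 2:
  f(1.090000) = 0.753784
  f(0.616327) = 0.076403
  x_3 = 0.616327 - 0.076403×(0.616327 - 1.090000)/(0.076403 - 0.753784)
       = 0.562900
Iteration 3:
  f(0.616327) = 0.076403
  f(0.562900) = -0.006654
  x_4 = 0.562900 - (-0.006654)×(0.562900 - 0.616327)/(-0.006654 - 0.076403)
       = 0.567181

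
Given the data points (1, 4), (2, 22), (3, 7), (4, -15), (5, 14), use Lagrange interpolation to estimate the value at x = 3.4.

Lagrange interpolation formula:
P(x) = Σ yᵢ × Lᵢ(x)
where Lᵢ(x) = Π_{j≠i} (x - xⱼ)/(xᵢ - xⱼ)

L_0(3.4) = (3.4 - 2)/(1 - 2) × (3.4 - 3)/(1 - 3) × (3.4 - 4)/(1 - 4) × (3.4 - 5)/(1 - 5) = 0.022400
L_1(3.4) = (3.4 - 1)/(2 - 1) × (3.4 - 3)/(2 - 3) × (3.4 - 4)/(2 - 4) × (3.4 - 5)/(2 - 5) = -0.153600
L_2(3.4) = (3.4 - 1)/(3 - 1) × (3.4 - 2)/(3 - 2) × (3.4 - 4)/(3 - 4) × (3.4 - 5)/(3 - 5) = 0.806400
L_3(3.4) = (3.4 - 1)/(4 - 1) × (3.4 - 2)/(4 - 2) × (3.4 - 3)/(4 - 3) × (3.4 - 5)/(4 - 5) = 0.358400
L_4(3.4) = (3.4 - 1)/(5 - 1) × (3.4 - 2)/(5 - 2) × (3.4 - 3)/(5 - 3) × (3.4 - 4)/(5 - 4) = -0.033600

P(3.4) = 4×L_0(3.4) + 22×L_1(3.4) + 7×L_2(3.4) + (-15)×L_3(3.4) + 14×L_4(3.4)
P(3.4) = -3.491200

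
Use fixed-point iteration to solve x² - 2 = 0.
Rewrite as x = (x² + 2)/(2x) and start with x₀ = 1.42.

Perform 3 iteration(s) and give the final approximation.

Equation: x² - 2 = 0
Fixed-point form: x = (x² + 2)/(2x)
x₀ = 1.42

x_1 = g(1.420000) = 1.414225
x_2 = g(1.414225) = 1.414214
x_3 = g(1.414214) = 1.414214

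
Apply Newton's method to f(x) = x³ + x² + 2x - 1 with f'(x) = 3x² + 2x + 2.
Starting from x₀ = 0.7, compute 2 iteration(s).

f(x) = x³ + x² + 2x - 1
f'(x) = 3x² + 2x + 2
x₀ = 0.7

Newton-Raphson formula: x_{n+1} = x_n - f(x_n)/f'(x_n)

Iteration 1:
  f(0.700000) = 1.233000
  f'(0.700000) = 4.870000
  x_1 = 0.700000 - 1.233000/4.870000 = 0.446817
Iteration 2:
  f(0.446817) = 0.182485
  f'(0.446817) = 3.492571
  x_2 = 0.446817 - 0.182485/3.492571 = 0.394568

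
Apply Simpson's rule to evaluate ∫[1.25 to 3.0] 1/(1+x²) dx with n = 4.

f(x) = 1/(1+x²)
a = 1.25, b = 3.0, n = 4
h = (b - a)/n = 0.437500

Simpson's rule: (h/3)[f(x₀) + 4f(x₁) + 2f(x₂) + ... + f(xₙ)]

x_0 = 1.2500, f(x_0) = 0.390244, coefficient = 1
x_1 = 1.6875, f(x_1) = 0.259898, coefficient = 4
x_2 = 2.1250, f(x_2) = 0.181303, coefficient = 2
x_3 = 2.5625, f(x_3) = 0.132163, coefficient = 4
x_4 = 3.0000, f(x_4) = 0.100000, coefficient = 1

I ≈ (0.437500/3) × 2.421097 = 0.353077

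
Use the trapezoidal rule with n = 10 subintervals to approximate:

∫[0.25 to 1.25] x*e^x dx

f(x) = x*e^x
a = 0.25, b = 1.25, n = 10
h = (b - a)/n = 0.100000

Trapezoidal rule: (h/2)[f(x₀) + 2f(x₁) + 2f(x₂) + ... + f(xₙ)]

x_0 = 0.2500, f(x_0) = 0.321006, coefficient = 1
x_1 = 0.3500, f(x_1) = 0.496674, coefficient = 2
x_2 = 0.4500, f(x_2) = 0.705740, coefficient = 2
x_3 = 0.5500, f(x_3) = 0.953289, coefficient = 2
x_4 = 0.6500, f(x_4) = 1.245102, coefficient = 2
x_5 = 0.7500, f(x_5) = 1.587750, coefficient = 2
x_6 = 0.8500, f(x_6) = 1.988700, coefficient = 2
x_7 = 0.9500, f(x_7) = 2.456424, coefficient = 2
x_8 = 1.0500, f(x_8) = 3.000534, coefficient = 2
x_9 = 1.1500, f(x_9) = 3.631922, coefficient = 2
x_10 = 1.2500, f(x_10) = 4.362929, coefficient = 1

I ≈ (0.100000/2) × 36.816204 = 1.840810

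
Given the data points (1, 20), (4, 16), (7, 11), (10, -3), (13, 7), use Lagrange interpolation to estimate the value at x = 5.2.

Lagrange interpolation formula:
P(x) = Σ yᵢ × Lᵢ(x)
where Lᵢ(x) = Π_{j≠i} (x - xⱼ)/(xᵢ - xⱼ)

L_0(5.2) = (5.2 - 4)/(1 - 4) × (5.2 - 7)/(1 - 7) × (5.2 - 10)/(1 - 10) × (5.2 - 13)/(1 - 13) = -0.041600
L_1(5.2) = (5.2 - 1)/(4 - 1) × (5.2 - 7)/(4 - 7) × (5.2 - 10)/(4 - 10) × (5.2 - 13)/(4 - 13) = 0.582400
L_2(5.2) = (5.2 - 1)/(7 - 1) × (5.2 - 4)/(7 - 4) × (5.2 - 10)/(7 - 10) × (5.2 - 13)/(7 - 13) = 0.582400
L_3(5.2) = (5.2 - 1)/(10 - 1) × (5.2 - 4)/(10 - 4) × (5.2 - 7)/(10 - 7) × (5.2 - 13)/(10 - 13) = -0.145600
L_4(5.2) = (5.2 - 1)/(13 - 1) × (5.2 - 4)/(13 - 4) × (5.2 - 7)/(13 - 7) × (5.2 - 10)/(13 - 10) = 0.022400

P(5.2) = 20×L_0(5.2) + 16×L_1(5.2) + 11×L_2(5.2) + (-3)×L_3(5.2) + 7×L_4(5.2)
P(5.2) = 15.486400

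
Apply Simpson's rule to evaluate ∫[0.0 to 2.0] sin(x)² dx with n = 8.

f(x) = sin(x)²
a = 0.0, b = 2.0, n = 8
h = (b - a)/n = 0.250000

Simpson's rule: (h/3)[f(x₀) + 4f(x₁) + 2f(x₂) + ... + f(xₙ)]

x_0 = 0.0000, f(x_0) = 0.000000, coefficient = 1
x_1 = 0.2500, f(x_1) = 0.061209, coefficient = 4
x_2 = 0.5000, f(x_2) = 0.229849, coefficient = 2
x_3 = 0.7500, f(x_3) = 0.464631, coefficient = 4
x_4 = 1.0000, f(x_4) = 0.708073, coefficient = 2
x_5 = 1.2500, f(x_5) = 0.900572, coefficient = 4
x_6 = 1.5000, f(x_6) = 0.994996, coefficient = 2
x_7 = 1.7500, f(x_7) = 0.968228, coefficient = 4
x_8 = 2.0000, f(x_8) = 0.826822, coefficient = 1

I ≈ (0.250000/3) × 14.271220 = 1.189268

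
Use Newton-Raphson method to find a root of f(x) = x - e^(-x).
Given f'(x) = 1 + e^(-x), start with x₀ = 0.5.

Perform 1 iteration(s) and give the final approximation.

f(x) = x - e^(-x)
f'(x) = 1 + e^(-x)
x₀ = 0.5

Newton-Raphson formula: x_{n+1} = x_n - f(x_n)/f'(x_n)

Iteration 1:
  f(0.500000) = -0.106531
  f'(0.500000) = 1.606531
  x_1 = 0.500000 - (-0.106531)/1.606531 = 0.566311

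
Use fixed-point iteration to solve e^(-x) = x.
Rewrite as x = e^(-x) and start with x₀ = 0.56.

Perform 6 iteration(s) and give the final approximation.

Equation: e^(-x) = x
Fixed-point form: x = e^(-x)
x₀ = 0.56

x_1 = g(0.560000) = 0.571209
x_2 = g(0.571209) = 0.564842
x_3 = g(0.564842) = 0.568450
x_4 = g(0.568450) = 0.566403
x_5 = g(0.566403) = 0.567563
x_6 = g(0.567563) = 0.566905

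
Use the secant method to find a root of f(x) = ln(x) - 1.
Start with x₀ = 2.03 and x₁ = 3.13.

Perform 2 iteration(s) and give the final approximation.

f(x) = ln(x) - 1
x₀ = 2.03, x₁ = 3.13

Secant formula: x_{n+1} = x_n - f(x_n)(x_n - x_{n-1})/(f(x_n) - f(x_{n-1}))

Iteration 1:
  f(2.030000) = -0.291964
  f(3.130000) = 0.141033
  x_2 = 3.130000 - 0.141033×(3.130000 - 2.030000)/(0.141033 - (-0.291964))
       = 2.771715
Iteration 2:
  f(3.130000) = 0.141033
  f(2.771715) = 0.019466
  x_3 = 2.771715 - 0.019466×(2.771715 - 3.130000)/(0.019466 - 0.141033)
       = 2.714343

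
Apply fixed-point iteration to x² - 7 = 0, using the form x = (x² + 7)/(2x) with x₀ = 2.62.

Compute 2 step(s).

Equation: x² - 7 = 0
Fixed-point form: x = (x² + 7)/(2x)
x₀ = 2.62

x_1 = g(2.620000) = 2.645878
x_2 = g(2.645878) = 2.645751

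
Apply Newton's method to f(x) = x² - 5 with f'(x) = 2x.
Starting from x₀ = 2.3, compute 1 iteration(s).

f(x) = x² - 5
f'(x) = 2x
x₀ = 2.3

Newton-Raphson formula: x_{n+1} = x_n - f(x_n)/f'(x_n)

Iteration 1:
  f(2.300000) = 0.290000
  f'(2.300000) = 4.600000
  x_1 = 2.300000 - 0.290000/4.600000 = 2.236957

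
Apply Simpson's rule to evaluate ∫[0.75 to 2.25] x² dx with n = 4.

f(x) = x²
a = 0.75, b = 2.25, n = 4
h = (b - a)/n = 0.375000

Simpson's rule: (h/3)[f(x₀) + 4f(x₁) + 2f(x₂) + ... + f(xₙ)]

x_0 = 0.7500, f(x_0) = 0.562500, coefficient = 1
x_1 = 1.1250, f(x_1) = 1.265625, coefficient = 4
x_2 = 1.5000, f(x_2) = 2.250000, coefficient = 2
x_3 = 1.8750, f(x_3) = 3.515625, coefficient = 4
x_4 = 2.2500, f(x_4) = 5.062500, coefficient = 1

I ≈ (0.375000/3) × 29.250000 = 3.656250
Exact value: 3.656250
Error: 0.000000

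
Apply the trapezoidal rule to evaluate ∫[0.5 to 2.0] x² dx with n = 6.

f(x) = x²
a = 0.5, b = 2.0, n = 6
h = (b - a)/n = 0.250000

Trapezoidal rule: (h/2)[f(x₀) + 2f(x₁) + 2f(x₂) + ... + f(xₙ)]

x_0 = 0.5000, f(x_0) = 0.250000, coefficient = 1
x_1 = 0.7500, f(x_1) = 0.562500, coefficient = 2
x_2 = 1.0000, f(x_2) = 1.000000, coefficient = 2
x_3 = 1.2500, f(x_3) = 1.562500, coefficient = 2
x_4 = 1.5000, f(x_4) = 2.250000, coefficient = 2
x_5 = 1.7500, f(x_5) = 3.062500, coefficient = 2
x_6 = 2.0000, f(x_6) = 4.000000, coefficient = 1

I ≈ (0.250000/2) × 21.125000 = 2.640625
Exact value: 2.625000
Error: 0.015625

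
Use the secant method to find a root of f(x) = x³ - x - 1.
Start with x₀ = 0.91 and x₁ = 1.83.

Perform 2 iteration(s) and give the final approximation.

f(x) = x³ - x - 1
x₀ = 0.91, x₁ = 1.83

Secant formula: x_{n+1} = x_n - f(x_n)(x_n - x_{n-1})/(f(x_n) - f(x_{n-1}))

Iteration 1:
  f(0.910000) = -1.156429
  f(1.830000) = 3.298487
  x_2 = 1.830000 - 3.298487×(1.830000 - 0.910000)/(3.298487 - (-1.156429))
       = 1.148818
Iteration 2:
  f(1.830000) = 3.298487
  f(1.148818) = -0.632627
  x_3 = 1.148818 - (-0.632627)×(1.148818 - 1.830000)/(-0.632627 - 3.298487)
       = 1.258440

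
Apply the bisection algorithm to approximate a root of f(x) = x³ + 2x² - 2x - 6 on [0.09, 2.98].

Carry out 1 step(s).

f(x) = x³ + 2x² - 2x - 6
Initial interval: [0.09, 2.98]

Iteration 1:
  c_1 = (0.090000 + 2.980000)/2 = 1.535000
  f(c_1) = f(1.535000) = -0.740745
  f(a) × f(c) ≥ 0, new interval: [1.535000, 2.980000]

After 1 iteration(s), the approximation is c_1 = 1.535000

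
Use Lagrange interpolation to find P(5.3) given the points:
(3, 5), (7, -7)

Lagrange interpolation formula:
P(x) = Σ yᵢ × Lᵢ(x)
where Lᵢ(x) = Π_{j≠i} (x - xⱼ)/(xᵢ - xⱼ)

L_0(5.3) = (5.3 - 7)/(3 - 7) = 0.425000
L_1(5.3) = (5.3 - 3)/(7 - 3) = 0.575000

P(5.3) = 5×L_0(5.3) + (-7)×L_1(5.3)
P(5.3) = -1.900000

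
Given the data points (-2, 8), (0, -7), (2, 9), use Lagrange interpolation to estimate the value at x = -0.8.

Lagrange interpolation formula:
P(x) = Σ yᵢ × Lᵢ(x)
where Lᵢ(x) = Π_{j≠i} (x - xⱼ)/(xᵢ - xⱼ)

L_0(-0.8) = (-0.8 - 0)/(-2 - 0) × (-0.8 - 2)/(-2 - 2) = 0.280000
L_1(-0.8) = (-0.8 - (-2))/(0 - (-2)) × (-0.8 - 2)/(0 - 2) = 0.840000
L_2(-0.8) = (-0.8 - (-2))/(2 - (-2)) × (-0.8 - 0)/(2 - 0) = -0.120000

P(-0.8) = 8×L_0(-0.8) + (-7)×L_1(-0.8) + 9×L_2(-0.8)
P(-0.8) = -4.720000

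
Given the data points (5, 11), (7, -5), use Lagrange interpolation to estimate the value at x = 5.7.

Lagrange interpolation formula:
P(x) = Σ yᵢ × Lᵢ(x)
where Lᵢ(x) = Π_{j≠i} (x - xⱼ)/(xᵢ - xⱼ)

L_0(5.7) = (5.7 - 7)/(5 - 7) = 0.650000
L_1(5.7) = (5.7 - 5)/(7 - 5) = 0.350000

P(5.7) = 11×L_0(5.7) + (-5)×L_1(5.7)
P(5.7) = 5.400000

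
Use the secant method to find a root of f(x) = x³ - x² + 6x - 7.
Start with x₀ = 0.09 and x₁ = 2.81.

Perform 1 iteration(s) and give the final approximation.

f(x) = x³ - x² + 6x - 7
x₀ = 0.09, x₁ = 2.81

Secant formula: x_{n+1} = x_n - f(x_n)(x_n - x_{n-1})/(f(x_n) - f(x_{n-1}))

Iteration 1:
  f(0.090000) = -6.467371
  f(2.810000) = 24.151941
  x_2 = 2.810000 - 24.151941×(2.810000 - 0.090000)/(24.151941 - (-6.467371))
       = 0.664515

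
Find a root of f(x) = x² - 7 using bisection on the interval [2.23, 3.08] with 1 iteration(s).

f(x) = x² - 7
Initial interval: [2.23, 3.08]

Iteration 1:
  c_1 = (2.230000 + 3.080000)/2 = 2.655000
  f(c_1) = f(2.655000) = 0.049025
  f(a) × f(c) < 0, new interval: [2.230000, 2.655000]

After 1 iteration(s), the approximation is c_1 = 2.655000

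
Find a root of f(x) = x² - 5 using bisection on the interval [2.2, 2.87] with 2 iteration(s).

f(x) = x² - 5
Initial interval: [2.2, 2.87]

Iteration 1:
  c_1 = (2.200000 + 2.870000)/2 = 2.535000
  f(c_1) = f(2.535000) = 1.426225
  f(a) × f(c) < 0, new interval: [2.200000, 2.535000]
Iteration 2:
  c_2 = (2.200000 + 2.535000)/2 = 2.367500
  f(c_2) = f(2.367500) = 0.605056
  f(a) × f(c) < 0, new interval: [2.200000, 2.367500]

After 2 iteration(s), the approximation is c_2 = 2.367500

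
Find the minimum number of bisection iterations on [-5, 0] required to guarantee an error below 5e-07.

We need (b-a)/2^n ≤ 5e-07
(0 - (-5))/2^n ≤ 5e-07
5/2^n ≤ 5e-07
2^n ≥ 10000000
n ≥ log₂(10000000) = 23.25
n ≥ 24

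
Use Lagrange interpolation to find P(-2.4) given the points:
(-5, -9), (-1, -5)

Lagrange interpolation formula:
P(x) = Σ yᵢ × Lᵢ(x)
where Lᵢ(x) = Π_{j≠i} (x - xⱼ)/(xᵢ - xⱼ)

L_0(-2.4) = (-2.4 - (-1))/(-5 - (-1)) = 0.350000
L_1(-2.4) = (-2.4 - (-5))/(-1 - (-5)) = 0.650000

P(-2.4) = (-9)×L_0(-2.4) + (-5)×L_1(-2.4)
P(-2.4) = -6.400000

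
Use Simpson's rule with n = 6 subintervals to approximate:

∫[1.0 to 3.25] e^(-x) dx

f(x) = e^(-x)
a = 1.0, b = 3.25, n = 6
h = (b - a)/n = 0.375000

Simpson's rule: (h/3)[f(x₀) + 4f(x₁) + 2f(x₂) + ... + f(xₙ)]

x_0 = 1.0000, f(x_0) = 0.367879, coefficient = 1
x_1 = 1.3750, f(x_1) = 0.252840, coefficient = 4
x_2 = 1.7500, f(x_2) = 0.173774, coefficient = 2
x_3 = 2.1250, f(x_3) = 0.119433, coefficient = 4
x_4 = 2.5000, f(x_4) = 0.082085, coefficient = 2
x_5 = 2.8750, f(x_5) = 0.056416, coefficient = 4
x_6 = 3.2500, f(x_6) = 0.038774, coefficient = 1

I ≈ (0.375000/3) × 2.633126 = 0.329141
Exact value: 0.329105
Error: 0.000036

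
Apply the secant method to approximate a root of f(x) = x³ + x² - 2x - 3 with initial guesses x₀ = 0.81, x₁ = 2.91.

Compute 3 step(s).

f(x) = x³ + x² - 2x - 3
x₀ = 0.81, x₁ = 2.91

Secant formula: x_{n+1} = x_n - f(x_n)(x_n - x_{n-1})/(f(x_n) - f(x_{n-1}))

Iteration 1:
  f(0.810000) = -3.432459
  f(2.910000) = 24.290271
  x_2 = 2.910000 - 24.290271×(2.910000 - 0.810000)/(24.290271 - (-3.432459))
       = 1.070009
Iteration 2:
  f(2.910000) = 24.290271
  f(1.070009) = -2.770024
  x_3 = 1.070009 - (-2.770024)×(1.070009 - 2.910000)/(-2.770024 - 24.290271)
       = 1.258360
Iteration 3:
  f(1.070009) = -2.770024
  f(1.258360) = -1.940677
  x_4 = 1.258360 - (-1.940677)×(1.258360 - 1.070009)/(-1.940677 - (-2.770024))
       = 1.699101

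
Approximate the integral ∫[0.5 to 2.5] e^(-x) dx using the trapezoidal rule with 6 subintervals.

f(x) = e^(-x)
a = 0.5, b = 2.5, n = 6
h = (b - a)/n = 0.333333

Trapezoidal rule: (h/2)[f(x₀) + 2f(x₁) + 2f(x₂) + ... + f(xₙ)]

x_0 = 0.5000, f(x_0) = 0.606531, coefficient = 1
x_1 = 0.8333, f(x_1) = 0.434598, coefficient = 2
x_2 = 1.1667, f(x_2) = 0.311403, coefficient = 2
x_3 = 1.5000, f(x_3) = 0.223130, coefficient = 2
x_4 = 1.8333, f(x_4) = 0.159880, coefficient = 2
x_5 = 2.1667, f(x_5) = 0.114559, coefficient = 2
x_6 = 2.5000, f(x_6) = 0.082085, coefficient = 1

I ≈ (0.333333/2) × 3.175756 = 0.529293
Exact value: 0.524446
Error: 0.004847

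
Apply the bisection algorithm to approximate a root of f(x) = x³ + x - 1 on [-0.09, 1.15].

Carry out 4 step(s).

f(x) = x³ + x - 1
Initial interval: [-0.09, 1.15]

Iteration 1:
  c_1 = (-0.090000 + 1.150000)/2 = 0.530000
  f(c_1) = f(0.530000) = -0.321123
  f(a) × f(c) ≥ 0, new interval: [0.530000, 1.150000]
Iteration 2:
  c_2 = (0.530000 + 1.150000)/2 = 0.840000
  f(c_2) = f(0.840000) = 0.432704
  f(a) × f(c) < 0, new interval: [0.530000, 0.840000]
Iteration 3:
  c_3 = (0.530000 + 0.840000)/2 = 0.685000
  f(c_3) = f(0.685000) = 0.006419
  f(a) × f(c) < 0, new interval: [0.530000, 0.685000]
Iteration 4:
  c_4 = (0.530000 + 0.685000)/2 = 0.607500
  f(c_4) = f(0.607500) = -0.168298
  f(a) × f(c) ≥ 0, new interval: [0.607500, 0.685000]

After 4 iteration(s), the approximation is c_4 = 0.607500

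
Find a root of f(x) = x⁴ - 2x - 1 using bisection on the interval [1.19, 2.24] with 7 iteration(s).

f(x) = x⁴ - 2x - 1
Initial interval: [1.19, 2.24]

Iteration 1:
  c_1 = (1.190000 + 2.240000)/2 = 1.715000
  f(c_1) = f(1.715000) = 4.220805
  f(a) × f(c) < 0, new interval: [1.190000, 1.715000]
Iteration 2:
  c_2 = (1.190000 + 1.715000)/2 = 1.452500
  f(c_2) = f(1.452500) = 0.546071
  f(a) × f(c) < 0, new interval: [1.190000, 1.452500]
Iteration 3:
  c_3 = (1.190000 + 1.452500)/2 = 1.321250
  f(c_3) = f(1.321250) = -0.595026
  f(a) × f(c) ≥ 0, new interval: [1.321250, 1.452500]
Iteration 4:
  c_4 = (1.321250 + 1.452500)/2 = 1.386875
  f(c_4) = f(1.386875) = -0.074197
  f(a) × f(c) ≥ 0, new interval: [1.386875, 1.452500]
Iteration 5:
  c_5 = (1.386875 + 1.452500)/2 = 1.419688
  f(c_5) = f(1.419688) = 0.222916
  f(a) × f(c) < 0, new interval: [1.386875, 1.419688]
Iteration 6:
  c_6 = (1.386875 + 1.419688)/2 = 1.403281
  f(c_6) = f(1.403281) = 0.071179
  f(a) × f(c) < 0, new interval: [1.386875, 1.403281]
Iteration 7:
  c_7 = (1.386875 + 1.403281)/2 = 1.395078
  f(c_7) = f(1.395078) = -0.002295
  f(a) × f(c) ≥ 0, new interval: [1.395078, 1.403281]

After 7 iteration(s), the approximation is c_7 = 1.395078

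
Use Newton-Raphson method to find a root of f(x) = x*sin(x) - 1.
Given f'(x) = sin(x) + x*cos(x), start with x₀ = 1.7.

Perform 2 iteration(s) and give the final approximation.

f(x) = x*sin(x) - 1
f'(x) = sin(x) + x*cos(x)
x₀ = 1.7

Newton-Raphson formula: x_{n+1} = x_n - f(x_n)/f'(x_n)

Iteration 1:
  f(1.700000) = 0.685830
  f'(1.700000) = 0.772629
  x_1 = 1.700000 - 0.685830/0.772629 = 0.812342
Iteration 2:
  f(0.812342) = -0.410320
  f'(0.812342) = 1.284629
  x_2 = 0.812342 - (-0.410320)/1.284629 = 1.131750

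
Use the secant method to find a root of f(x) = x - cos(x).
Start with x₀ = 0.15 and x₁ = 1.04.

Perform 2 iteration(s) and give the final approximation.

f(x) = x - cos(x)
x₀ = 0.15, x₁ = 1.04

Secant formula: x_{n+1} = x_n - f(x_n)(x_n - x_{n-1})/(f(x_n) - f(x_{n-1}))

Iteration 1:
  f(0.150000) = -0.838771
  f(1.040000) = 0.533780
  x_2 = 1.040000 - 0.533780×(1.040000 - 0.150000)/(0.533780 - (-0.838771))
       = 0.693882
Iteration 2:
  f(1.040000) = 0.533780
  f(0.693882) = -0.074886
  x_3 = 0.693882 - (-0.074886)×(0.693882 - 1.040000)/(-0.074886 - 0.533780)
       = 0.736467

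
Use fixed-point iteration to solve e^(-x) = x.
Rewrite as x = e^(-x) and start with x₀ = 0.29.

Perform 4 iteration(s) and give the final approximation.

Equation: e^(-x) = x
Fixed-point form: x = e^(-x)
x₀ = 0.29

x_1 = g(0.290000) = 0.748264
x_2 = g(0.748264) = 0.473187
x_3 = g(0.473187) = 0.623013
x_4 = g(0.623013) = 0.536326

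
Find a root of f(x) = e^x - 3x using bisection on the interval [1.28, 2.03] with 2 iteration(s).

f(x) = e^x - 3x
Initial interval: [1.28, 2.03]

Iteration 1:
  c_1 = (1.280000 + 2.030000)/2 = 1.655000
  f(c_1) = f(1.655000) = 0.268080
  f(a) × f(c) < 0, new interval: [1.280000, 1.655000]
Iteration 2:
  c_2 = (1.280000 + 1.655000)/2 = 1.467500
  f(c_2) = f(1.467500) = -0.064124
  f(a) × f(c) ≥ 0, new interval: [1.467500, 1.655000]

After 2 iteration(s), the approximation is c_2 = 1.467500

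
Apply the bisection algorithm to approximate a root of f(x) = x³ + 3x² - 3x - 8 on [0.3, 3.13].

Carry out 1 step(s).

f(x) = x³ + 3x² - 3x - 8
Initial interval: [0.3, 3.13]

Iteration 1:
  c_1 = (0.300000 + 3.130000)/2 = 1.715000
  f(c_1) = f(1.715000) = 0.722876
  f(a) × f(c) < 0, new interval: [0.300000, 1.715000]

After 1 iteration(s), the approximation is c_1 = 1.715000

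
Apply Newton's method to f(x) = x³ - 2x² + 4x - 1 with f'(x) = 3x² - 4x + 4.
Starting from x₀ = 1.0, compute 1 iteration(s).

f(x) = x³ - 2x² + 4x - 1
f'(x) = 3x² - 4x + 4
x₀ = 1.0

Newton-Raphson formula: x_{n+1} = x_n - f(x_n)/f'(x_n)

Iteration 1:
  f(1.000000) = 2.000000
  f'(1.000000) = 3.000000
  x_1 = 1.000000 - 2.000000/3.000000 = 0.333333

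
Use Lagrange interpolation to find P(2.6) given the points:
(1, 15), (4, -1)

Lagrange interpolation formula:
P(x) = Σ yᵢ × Lᵢ(x)
where Lᵢ(x) = Π_{j≠i} (x - xⱼ)/(xᵢ - xⱼ)

L_0(2.6) = (2.6 - 4)/(1 - 4) = 0.466667
L_1(2.6) = (2.6 - 1)/(4 - 1) = 0.533333

P(2.6) = 15×L_0(2.6) + (-1)×L_1(2.6)
P(2.6) = 6.466667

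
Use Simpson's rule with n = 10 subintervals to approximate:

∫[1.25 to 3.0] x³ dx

f(x) = x³
a = 1.25, b = 3.0, n = 10
h = (b - a)/n = 0.175000

Simpson's rule: (h/3)[f(x₀) + 4f(x₁) + 2f(x₂) + ... + f(xₙ)]

x_0 = 1.2500, f(x_0) = 1.953125, coefficient = 1
x_1 = 1.4250, f(x_1) = 2.893641, coefficient = 4
x_2 = 1.6000, f(x_2) = 4.096000, coefficient = 2
x_3 = 1.7750, f(x_3) = 5.592359, coefficient = 4
x_4 = 1.9500, f(x_4) = 7.414875, coefficient = 2
x_5 = 2.1250, f(x_5) = 9.595703, coefficient = 4
x_6 = 2.3000, f(x_6) = 12.167000, coefficient = 2
x_7 = 2.4750, f(x_7) = 15.160922, coefficient = 4
x_8 = 2.6500, f(x_8) = 18.609625, coefficient = 2
x_9 = 2.8250, f(x_9) = 22.545266, coefficient = 4
x_10 = 3.0000, f(x_10) = 27.000000, coefficient = 1

I ≈ (0.175000/3) × 336.679687 = 19.639648
Exact value: 19.639648
Error: 0.000000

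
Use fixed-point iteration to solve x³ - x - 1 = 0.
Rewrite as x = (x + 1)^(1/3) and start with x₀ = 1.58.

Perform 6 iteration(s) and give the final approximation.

Equation: x³ - x - 1 = 0
Fixed-point form: x = (x + 1)^(1/3)
x₀ = 1.58

x_1 = g(1.580000) = 1.371534
x_2 = g(1.371534) = 1.333551
x_3 = g(1.333551) = 1.326394
x_4 = g(1.326394) = 1.325036
x_5 = g(1.325036) = 1.324778
x_6 = g(1.324778) = 1.324729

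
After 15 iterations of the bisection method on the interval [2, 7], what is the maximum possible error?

Bisection error bound: |error| ≤ (b-a)/2^n
|error| ≤ (7 - 2)/2^15 = 5/2^15
|error| ≤ 0.0001525879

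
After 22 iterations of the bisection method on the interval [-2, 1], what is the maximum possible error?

Bisection error bound: |error| ≤ (b-a)/2^n
|error| ≤ (1 - (-2))/2^22 = 3/2^22
|error| ≤ 0.0000007153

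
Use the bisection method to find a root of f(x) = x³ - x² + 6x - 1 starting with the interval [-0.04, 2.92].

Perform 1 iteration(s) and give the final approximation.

f(x) = x³ - x² + 6x - 1
Initial interval: [-0.04, 2.92]

Iteration 1:
  c_1 = (-0.040000 + 2.920000)/2 = 1.440000
  f(c_1) = f(1.440000) = 8.552384
  f(a) × f(c) < 0, new interval: [-0.040000, 1.440000]

After 1 iteration(s), the approximation is c_1 = 1.440000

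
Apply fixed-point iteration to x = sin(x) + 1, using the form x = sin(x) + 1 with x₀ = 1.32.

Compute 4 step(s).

Equation: x = sin(x) + 1
Fixed-point form: x = sin(x) + 1
x₀ = 1.32

x_1 = g(1.320000) = 1.968715
x_2 = g(1.968715) = 1.921869
x_3 = g(1.921869) = 1.939004
x_4 = g(1.939004) = 1.932974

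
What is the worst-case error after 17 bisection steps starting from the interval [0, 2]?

Bisection error bound: |error| ≤ (b-a)/2^n
|error| ≤ (2 - 0)/2^17 = 2/2^17
|error| ≤ 0.0000152588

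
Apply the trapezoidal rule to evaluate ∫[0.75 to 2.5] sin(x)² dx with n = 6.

f(x) = sin(x)²
a = 0.75, b = 2.5, n = 6
h = (b - a)/n = 0.291667

Trapezoidal rule: (h/2)[f(x₀) + 2f(x₁) + 2f(x₂) + ... + f(xₙ)]

x_0 = 0.7500, f(x_0) = 0.464631, coefficient = 1
x_1 = 1.0417, f(x_1) = 0.745195, coefficient = 2
x_2 = 1.3333, f(x_2) = 0.944663, coefficient = 2
x_3 = 1.6250, f(x_3) = 0.997065, coefficient = 2
x_4 = 1.9167, f(x_4) = 0.885068, coefficient = 2
x_5 = 2.2083, f(x_5) = 0.645715, coefficient = 2
x_6 = 2.5000, f(x_6) = 0.358169, coefficient = 1

I ≈ (0.291667/2) × 9.258214 = 1.350156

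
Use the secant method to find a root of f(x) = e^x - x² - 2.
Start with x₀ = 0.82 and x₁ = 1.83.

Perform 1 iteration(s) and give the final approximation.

f(x) = e^x - x² - 2
x₀ = 0.82, x₁ = 1.83

Secant formula: x_{n+1} = x_n - f(x_n)(x_n - x_{n-1})/(f(x_n) - f(x_{n-1}))

Iteration 1:
  f(0.820000) = -0.401900
  f(1.830000) = 0.884987
  x_2 = 1.830000 - 0.884987×(1.830000 - 0.820000)/(0.884987 - (-0.401900))
       = 1.135427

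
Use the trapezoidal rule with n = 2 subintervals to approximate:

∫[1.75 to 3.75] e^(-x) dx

f(x) = e^(-x)
a = 1.75, b = 3.75, n = 2
h = (b - a)/n = 1.000000

Trapezoidal rule: (h/2)[f(x₀) + 2f(x₁) + 2f(x₂) + ... + f(xₙ)]

x_0 = 1.7500, f(x_0) = 0.173774, coefficient = 1
x_1 = 2.7500, f(x_1) = 0.063928, coefficient = 2
x_2 = 3.7500, f(x_2) = 0.023518, coefficient = 1

I ≈ (1.000000/2) × 0.325147 = 0.162574
Exact value: 0.150256
Error: 0.012318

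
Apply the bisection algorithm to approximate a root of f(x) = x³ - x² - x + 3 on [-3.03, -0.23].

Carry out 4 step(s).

f(x) = x³ - x² - x + 3
Initial interval: [-3.03, -0.23]

Iteration 1:
  c_1 = (-3.030000 + (-0.230000))/2 = -1.630000
  f(c_1) = f(-1.630000) = -2.357647
  f(a) × f(c) ≥ 0, new interval: [-1.630000, -0.230000]
Iteration 2:
  c_2 = (-1.630000 + (-0.230000))/2 = -0.930000
  f(c_2) = f(-0.930000) = 2.260743
  f(a) × f(c) < 0, new interval: [-1.630000, -0.930000]
Iteration 3:
  c_3 = (-1.630000 + (-0.930000))/2 = -1.280000
  f(c_3) = f(-1.280000) = 0.544448
  f(a) × f(c) < 0, new interval: [-1.630000, -1.280000]
Iteration 4:
  c_4 = (-1.630000 + (-1.280000))/2 = -1.455000
  f(c_4) = f(-1.455000) = -0.742296
  f(a) × f(c) ≥ 0, new interval: [-1.455000, -1.280000]

After 4 iteration(s), the approximation is c_4 = -1.455000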